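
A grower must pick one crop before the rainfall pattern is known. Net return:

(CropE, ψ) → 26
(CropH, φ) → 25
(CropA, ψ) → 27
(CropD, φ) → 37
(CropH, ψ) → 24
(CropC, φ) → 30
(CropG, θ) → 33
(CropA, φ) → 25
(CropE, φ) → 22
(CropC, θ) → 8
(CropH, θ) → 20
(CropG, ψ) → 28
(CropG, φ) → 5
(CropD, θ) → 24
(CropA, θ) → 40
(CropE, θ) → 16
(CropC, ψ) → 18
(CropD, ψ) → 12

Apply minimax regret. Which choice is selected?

CropA

Column bests: θ=40, φ=37, ψ=28.
CropE regrets: 24, 15, 2 → max 24
CropA regrets: 0, 12, 1 → max 12
CropC regrets: 32, 7, 10 → max 32
CropH regrets: 20, 12, 4 → max 20
CropG regrets: 7, 32, 0 → max 32
CropD regrets: 16, 0, 16 → max 16
Smallest max regret = 12 → CropA.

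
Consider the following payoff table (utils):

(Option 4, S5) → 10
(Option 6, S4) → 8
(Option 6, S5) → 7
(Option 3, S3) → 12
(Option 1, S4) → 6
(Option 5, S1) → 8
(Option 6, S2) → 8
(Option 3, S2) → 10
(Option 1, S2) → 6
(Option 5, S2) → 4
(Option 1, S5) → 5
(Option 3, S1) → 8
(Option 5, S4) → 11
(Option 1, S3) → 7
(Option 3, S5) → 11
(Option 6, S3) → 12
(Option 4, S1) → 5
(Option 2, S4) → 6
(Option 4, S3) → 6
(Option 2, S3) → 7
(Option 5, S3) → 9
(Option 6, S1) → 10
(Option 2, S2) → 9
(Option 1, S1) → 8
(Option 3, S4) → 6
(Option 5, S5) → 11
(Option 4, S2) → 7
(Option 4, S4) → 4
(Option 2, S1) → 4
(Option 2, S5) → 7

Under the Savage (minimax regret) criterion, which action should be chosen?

Option 6

Column bests: S1=10, S2=10, S3=12, S4=11, S5=11.
Option 1 regrets: 2, 4, 5, 5, 6 → max 6
Option 2 regrets: 6, 1, 5, 5, 4 → max 6
Option 3 regrets: 2, 0, 0, 5, 0 → max 5
Option 4 regrets: 5, 3, 6, 7, 1 → max 7
Option 5 regrets: 2, 6, 3, 0, 0 → max 6
Option 6 regrets: 0, 2, 0, 3, 4 → max 4
Smallest max regret = 4 → Option 6.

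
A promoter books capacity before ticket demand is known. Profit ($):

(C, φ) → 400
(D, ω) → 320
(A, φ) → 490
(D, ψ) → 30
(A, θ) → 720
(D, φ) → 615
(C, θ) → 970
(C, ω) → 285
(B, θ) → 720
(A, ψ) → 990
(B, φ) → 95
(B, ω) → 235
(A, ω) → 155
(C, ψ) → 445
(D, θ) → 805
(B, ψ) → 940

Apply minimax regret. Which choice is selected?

Column bests: θ=970, φ=615, ψ=990, ω=320.
A regrets: 250, 125, 0, 165 → max 250
B regrets: 250, 520, 50, 85 → max 520
C regrets: 0, 215, 545, 35 → max 545
D regrets: 165, 0, 960, 0 → max 960
Smallest max regret = 250 → A.

A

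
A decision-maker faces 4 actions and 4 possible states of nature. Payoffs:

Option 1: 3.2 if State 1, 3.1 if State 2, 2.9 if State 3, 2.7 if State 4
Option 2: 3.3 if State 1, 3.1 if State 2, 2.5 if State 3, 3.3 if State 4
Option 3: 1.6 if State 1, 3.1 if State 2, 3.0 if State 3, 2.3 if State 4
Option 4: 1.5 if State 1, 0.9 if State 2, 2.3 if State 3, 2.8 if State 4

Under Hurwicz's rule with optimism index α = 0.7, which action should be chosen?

Option 2

Option 1: 0.7·3.2 + 0.3·2.7 = 3.05
Option 2: 0.7·3.3 + 0.3·2.5 = 3.06
Option 3: 0.7·3.1 + 0.3·1.6 = 2.65
Option 4: 0.7·2.8 + 0.3·0.9 = 2.23
Highest Hurwicz score = 3.06 → Option 2.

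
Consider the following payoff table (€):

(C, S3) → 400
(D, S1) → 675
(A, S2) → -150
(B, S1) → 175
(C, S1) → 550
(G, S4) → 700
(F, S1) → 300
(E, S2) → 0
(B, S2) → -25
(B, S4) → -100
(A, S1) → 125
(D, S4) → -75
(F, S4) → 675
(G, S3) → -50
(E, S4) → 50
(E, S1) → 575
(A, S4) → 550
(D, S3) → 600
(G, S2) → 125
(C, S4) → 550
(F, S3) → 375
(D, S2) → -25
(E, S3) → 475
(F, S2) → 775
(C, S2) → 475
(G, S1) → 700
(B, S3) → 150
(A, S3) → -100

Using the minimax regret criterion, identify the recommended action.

C

Column bests: S1=700, S2=775, S3=600, S4=700.
A regrets: 575, 925, 700, 150 → max 925
B regrets: 525, 800, 450, 800 → max 800
C regrets: 150, 300, 200, 150 → max 300
D regrets: 25, 800, 0, 775 → max 800
E regrets: 125, 775, 125, 650 → max 775
F regrets: 400, 0, 225, 25 → max 400
G regrets: 0, 650, 650, 0 → max 650
Smallest max regret = 300 → C.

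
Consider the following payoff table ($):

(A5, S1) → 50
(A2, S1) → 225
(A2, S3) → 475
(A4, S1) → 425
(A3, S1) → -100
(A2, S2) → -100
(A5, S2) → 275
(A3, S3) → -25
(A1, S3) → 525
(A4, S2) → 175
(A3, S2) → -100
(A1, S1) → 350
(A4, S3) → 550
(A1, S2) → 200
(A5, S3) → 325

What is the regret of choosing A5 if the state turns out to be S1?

Best payoff under S1 is 425.
Regret = 425 − 50 = 375.

375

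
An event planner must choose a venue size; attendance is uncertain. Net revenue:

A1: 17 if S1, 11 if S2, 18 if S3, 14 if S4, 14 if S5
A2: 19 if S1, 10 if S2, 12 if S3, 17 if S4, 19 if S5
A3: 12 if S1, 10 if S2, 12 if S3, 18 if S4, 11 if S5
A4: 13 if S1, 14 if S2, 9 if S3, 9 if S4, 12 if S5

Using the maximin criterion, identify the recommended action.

Row minima: A1=11, A2=10, A3=10, A4=9
Best worst-case = 11 → A1.

A1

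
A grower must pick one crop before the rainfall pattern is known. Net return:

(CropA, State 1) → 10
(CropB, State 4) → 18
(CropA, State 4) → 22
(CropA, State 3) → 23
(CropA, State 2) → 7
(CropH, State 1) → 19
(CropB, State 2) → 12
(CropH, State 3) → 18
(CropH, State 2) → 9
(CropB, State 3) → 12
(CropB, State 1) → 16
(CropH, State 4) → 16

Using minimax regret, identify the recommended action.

CropH

Column bests: State 1=19, State 2=12, State 3=23, State 4=22.
CropA regrets: 9, 5, 0, 0 → max 9
CropB regrets: 3, 0, 11, 4 → max 11
CropH regrets: 0, 3, 5, 6 → max 6
Smallest max regret = 6 → CropH.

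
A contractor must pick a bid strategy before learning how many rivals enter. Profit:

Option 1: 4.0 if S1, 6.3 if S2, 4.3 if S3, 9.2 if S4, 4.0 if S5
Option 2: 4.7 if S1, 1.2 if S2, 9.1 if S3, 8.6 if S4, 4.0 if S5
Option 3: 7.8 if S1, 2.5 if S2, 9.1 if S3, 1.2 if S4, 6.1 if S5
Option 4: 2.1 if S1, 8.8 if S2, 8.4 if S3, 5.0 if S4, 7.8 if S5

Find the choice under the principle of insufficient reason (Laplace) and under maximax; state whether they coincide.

laplace → Option 4; maximax → Option 1 (disagree)

Row averages: Option 1=5.56, Option 2=5.52, Option 3=5.34, Option 4=6.42
Highest average = 6.42 → Option 4.
Row maxima: Option 1=9.2, Option 2=9.1, Option 3=9.1, Option 4=8.8
Best best-case = 9.2 → Option 1.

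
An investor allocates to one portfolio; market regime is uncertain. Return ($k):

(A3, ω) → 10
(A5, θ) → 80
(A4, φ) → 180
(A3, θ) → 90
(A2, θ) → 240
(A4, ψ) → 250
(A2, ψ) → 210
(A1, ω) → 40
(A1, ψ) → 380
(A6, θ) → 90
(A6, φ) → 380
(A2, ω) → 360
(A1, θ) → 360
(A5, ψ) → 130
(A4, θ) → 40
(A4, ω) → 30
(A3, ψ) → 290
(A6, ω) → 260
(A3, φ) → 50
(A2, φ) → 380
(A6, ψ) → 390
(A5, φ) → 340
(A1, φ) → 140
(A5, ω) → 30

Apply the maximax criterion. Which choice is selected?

Row maxima: A1=380, A2=380, A3=290, A4=250, A5=340, A6=390
Best best-case = 390 → A6.

A6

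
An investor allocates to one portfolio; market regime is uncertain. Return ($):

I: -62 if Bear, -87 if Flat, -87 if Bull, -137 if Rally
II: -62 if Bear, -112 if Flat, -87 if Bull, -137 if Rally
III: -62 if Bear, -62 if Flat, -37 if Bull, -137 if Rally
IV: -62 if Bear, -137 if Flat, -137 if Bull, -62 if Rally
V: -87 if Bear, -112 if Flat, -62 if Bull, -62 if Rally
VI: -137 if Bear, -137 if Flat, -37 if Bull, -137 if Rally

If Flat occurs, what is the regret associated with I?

25

Best payoff under Flat is -62.
Regret = -62 − (-87) = 25.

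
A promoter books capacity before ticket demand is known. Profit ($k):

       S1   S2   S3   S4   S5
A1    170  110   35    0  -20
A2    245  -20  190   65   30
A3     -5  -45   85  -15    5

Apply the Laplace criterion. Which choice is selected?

Row averages: A1=59, A2=102, A3=5
Highest average = 102 → A2.

A2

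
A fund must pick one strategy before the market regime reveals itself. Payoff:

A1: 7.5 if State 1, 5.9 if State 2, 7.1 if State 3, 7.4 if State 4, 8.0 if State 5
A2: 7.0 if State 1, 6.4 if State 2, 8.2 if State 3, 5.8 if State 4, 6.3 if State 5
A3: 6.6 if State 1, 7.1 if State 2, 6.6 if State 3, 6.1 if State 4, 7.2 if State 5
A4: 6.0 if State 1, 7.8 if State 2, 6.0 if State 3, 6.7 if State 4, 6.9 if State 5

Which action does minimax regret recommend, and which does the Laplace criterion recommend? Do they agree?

Column bests: State 1=7.5, State 2=7.8, State 3=8.2, State 4=7.4, State 5=8.0.
A1 regrets: 0.0, 1.9, 1.1, 0.0, 0.0 → max 1.9
A2 regrets: 0.5, 1.4, 0.0, 1.6, 1.7 → max 1.7
A3 regrets: 0.9, 0.7, 1.6, 1.3, 0.8 → max 1.6
A4 regrets: 1.5, 0.0, 2.2, 0.7, 1.1 → max 2.2
Smallest max regret = 1.6 → A3.
Row averages: A1=7.18, A2=6.74, A3=6.72, A4=6.68
Highest average = 7.18 → A1.

minimax regret → A3; laplace → A1 (disagree)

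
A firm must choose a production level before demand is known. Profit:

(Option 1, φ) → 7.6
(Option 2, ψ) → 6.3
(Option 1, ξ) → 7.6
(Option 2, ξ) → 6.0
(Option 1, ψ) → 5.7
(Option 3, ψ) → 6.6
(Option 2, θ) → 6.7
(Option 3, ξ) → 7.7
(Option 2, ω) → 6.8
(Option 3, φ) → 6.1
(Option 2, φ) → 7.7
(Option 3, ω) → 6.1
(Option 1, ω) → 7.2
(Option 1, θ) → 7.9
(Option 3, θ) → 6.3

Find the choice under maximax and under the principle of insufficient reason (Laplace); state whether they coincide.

maximax → Option 1; laplace → Option 1 (agree)

Row maxima: Option 1=7.9, Option 2=7.7, Option 3=7.7
Best best-case = 7.9 → Option 1.
Row averages: Option 1=7.2, Option 2=6.7, Option 3=6.56
Highest average = 7.2 → Option 1.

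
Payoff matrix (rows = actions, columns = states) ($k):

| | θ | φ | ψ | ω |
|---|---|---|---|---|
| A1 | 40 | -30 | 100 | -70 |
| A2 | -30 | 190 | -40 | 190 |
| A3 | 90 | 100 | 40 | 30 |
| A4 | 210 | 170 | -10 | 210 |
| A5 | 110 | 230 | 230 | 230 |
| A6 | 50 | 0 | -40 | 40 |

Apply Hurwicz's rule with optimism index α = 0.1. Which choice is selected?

A1: 0.1·100 + 0.9·(-70) = -53
A2: 0.1·190 + 0.9·(-40) = -17
A3: 0.1·100 + 0.9·30 = 37
A4: 0.1·210 + 0.9·(-10) = 12
A5: 0.1·230 + 0.9·110 = 122
A6: 0.1·50 + 0.9·(-40) = -31
Highest Hurwicz score = 122 → A5.

A5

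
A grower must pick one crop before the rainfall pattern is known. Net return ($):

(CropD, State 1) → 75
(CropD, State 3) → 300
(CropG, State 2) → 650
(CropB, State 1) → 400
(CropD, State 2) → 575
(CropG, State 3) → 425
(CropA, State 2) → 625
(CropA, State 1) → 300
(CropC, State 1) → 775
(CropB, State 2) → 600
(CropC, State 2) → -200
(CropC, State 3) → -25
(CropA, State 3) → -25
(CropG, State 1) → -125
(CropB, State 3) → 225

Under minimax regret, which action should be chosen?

Column bests: State 1=775, State 2=650, State 3=425.
CropC regrets: 0, 850, 450 → max 850
CropD regrets: 700, 75, 125 → max 700
CropB regrets: 375, 50, 200 → max 375
CropA regrets: 475, 25, 450 → max 475
CropG regrets: 900, 0, 0 → max 900
Smallest max regret = 375 → CropB.

CropB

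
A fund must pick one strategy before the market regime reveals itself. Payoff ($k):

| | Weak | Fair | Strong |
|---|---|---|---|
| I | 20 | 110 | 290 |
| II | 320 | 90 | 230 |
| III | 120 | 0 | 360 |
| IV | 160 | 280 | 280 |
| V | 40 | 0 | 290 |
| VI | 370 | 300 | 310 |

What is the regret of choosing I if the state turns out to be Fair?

190

Best payoff under Fair is 300.
Regret = 300 − 110 = 190.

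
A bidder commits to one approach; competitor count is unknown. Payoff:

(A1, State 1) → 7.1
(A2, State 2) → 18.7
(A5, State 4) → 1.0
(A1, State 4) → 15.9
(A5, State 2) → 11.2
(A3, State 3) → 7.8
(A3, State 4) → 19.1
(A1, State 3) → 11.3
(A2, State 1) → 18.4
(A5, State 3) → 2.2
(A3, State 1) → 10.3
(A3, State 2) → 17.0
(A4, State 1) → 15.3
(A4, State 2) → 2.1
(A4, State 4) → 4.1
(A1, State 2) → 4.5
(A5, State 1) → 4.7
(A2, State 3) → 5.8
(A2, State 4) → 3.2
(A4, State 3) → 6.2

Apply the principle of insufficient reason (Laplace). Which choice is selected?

Row averages: A1=9.7, A2=11.525, A3=13.55, A4=6.925, A5=4.775
Highest average = 13.55 → A3.

A3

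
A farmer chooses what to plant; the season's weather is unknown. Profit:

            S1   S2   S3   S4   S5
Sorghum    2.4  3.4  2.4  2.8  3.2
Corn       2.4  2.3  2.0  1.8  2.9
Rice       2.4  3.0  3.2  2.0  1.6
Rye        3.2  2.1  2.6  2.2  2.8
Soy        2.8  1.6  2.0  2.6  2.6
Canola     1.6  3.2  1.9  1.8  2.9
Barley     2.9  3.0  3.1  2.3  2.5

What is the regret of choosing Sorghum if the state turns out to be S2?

Best payoff under S2 is 3.4.
Regret = 3.4 − 3.4 = 0.0.

0.0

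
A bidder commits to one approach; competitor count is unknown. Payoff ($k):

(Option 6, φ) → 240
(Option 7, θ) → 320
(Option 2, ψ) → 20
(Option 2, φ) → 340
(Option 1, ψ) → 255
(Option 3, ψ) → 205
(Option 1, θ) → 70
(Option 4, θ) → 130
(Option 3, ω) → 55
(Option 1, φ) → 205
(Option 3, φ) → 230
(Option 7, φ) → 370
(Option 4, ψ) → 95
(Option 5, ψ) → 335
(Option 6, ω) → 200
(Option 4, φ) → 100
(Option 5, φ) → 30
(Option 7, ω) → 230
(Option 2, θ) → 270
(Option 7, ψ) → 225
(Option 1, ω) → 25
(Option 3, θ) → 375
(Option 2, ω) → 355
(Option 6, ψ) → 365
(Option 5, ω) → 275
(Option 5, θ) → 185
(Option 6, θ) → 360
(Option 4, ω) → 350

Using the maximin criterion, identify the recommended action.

Row minima: Option 1=25, Option 2=20, Option 3=55, Option 4=95, Option 5=30, Option 6=200, Option 7=225
Best worst-case = 225 → Option 7.

Option 7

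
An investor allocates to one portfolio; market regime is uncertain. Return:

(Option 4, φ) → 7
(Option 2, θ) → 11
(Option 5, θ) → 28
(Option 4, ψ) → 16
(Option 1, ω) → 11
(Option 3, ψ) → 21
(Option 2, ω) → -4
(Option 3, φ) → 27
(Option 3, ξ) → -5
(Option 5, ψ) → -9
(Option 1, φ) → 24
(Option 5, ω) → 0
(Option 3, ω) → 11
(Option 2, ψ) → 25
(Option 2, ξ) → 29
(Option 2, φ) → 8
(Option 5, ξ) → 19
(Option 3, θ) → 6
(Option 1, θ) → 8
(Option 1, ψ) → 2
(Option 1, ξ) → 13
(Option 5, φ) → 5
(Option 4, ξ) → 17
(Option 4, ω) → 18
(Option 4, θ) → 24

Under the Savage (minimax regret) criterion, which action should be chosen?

Option 4

Column bests: θ=28, φ=27, ψ=25, ω=18, ξ=29.
Option 1 regrets: 20, 3, 23, 7, 16 → max 23
Option 2 regrets: 17, 19, 0, 22, 0 → max 22
Option 3 regrets: 22, 0, 4, 7, 34 → max 34
Option 4 regrets: 4, 20, 9, 0, 12 → max 20
Option 5 regrets: 0, 22, 34, 18, 10 → max 34
Smallest max regret = 20 → Option 4.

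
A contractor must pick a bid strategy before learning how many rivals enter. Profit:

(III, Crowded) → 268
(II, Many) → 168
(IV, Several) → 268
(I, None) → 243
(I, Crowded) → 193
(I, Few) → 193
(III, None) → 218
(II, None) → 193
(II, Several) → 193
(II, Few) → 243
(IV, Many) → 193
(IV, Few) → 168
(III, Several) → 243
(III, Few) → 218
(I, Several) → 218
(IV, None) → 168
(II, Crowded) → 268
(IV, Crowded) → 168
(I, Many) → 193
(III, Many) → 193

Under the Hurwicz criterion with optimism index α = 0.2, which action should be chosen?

I: 0.2·243 + 0.8·193 = 203
II: 0.2·268 + 0.8·168 = 188
III: 0.2·268 + 0.8·193 = 208
IV: 0.2·268 + 0.8·168 = 188
Highest Hurwicz score = 208 → III.

III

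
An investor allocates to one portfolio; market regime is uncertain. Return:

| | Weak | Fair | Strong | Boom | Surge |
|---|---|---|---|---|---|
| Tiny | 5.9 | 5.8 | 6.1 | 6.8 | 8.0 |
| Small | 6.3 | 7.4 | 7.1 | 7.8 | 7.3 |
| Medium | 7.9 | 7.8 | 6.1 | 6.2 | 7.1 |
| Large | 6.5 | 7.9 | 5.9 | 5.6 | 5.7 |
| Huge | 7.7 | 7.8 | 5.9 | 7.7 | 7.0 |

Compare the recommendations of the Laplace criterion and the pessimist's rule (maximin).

laplace → Huge; maximin → Small (disagree)

Row averages: Tiny=6.52, Small=7.18, Medium=7.02, Large=6.32, Huge=7.22
Highest average = 7.22 → Huge.
Row minima: Tiny=5.8, Small=6.3, Medium=6.1, Large=5.6, Huge=5.9
Best worst-case = 6.3 → Small.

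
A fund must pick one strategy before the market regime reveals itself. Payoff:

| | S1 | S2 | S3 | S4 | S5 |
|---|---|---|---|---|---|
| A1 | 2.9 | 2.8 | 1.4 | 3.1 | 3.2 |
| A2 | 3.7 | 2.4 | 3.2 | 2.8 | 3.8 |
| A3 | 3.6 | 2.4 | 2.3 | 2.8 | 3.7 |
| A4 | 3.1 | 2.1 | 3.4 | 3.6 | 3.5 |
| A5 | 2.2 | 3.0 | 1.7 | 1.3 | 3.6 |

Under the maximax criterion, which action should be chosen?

Row maxima: A1=3.2, A2=3.8, A3=3.7, A4=3.6, A5=3.6
Best best-case = 3.8 → A2.

A2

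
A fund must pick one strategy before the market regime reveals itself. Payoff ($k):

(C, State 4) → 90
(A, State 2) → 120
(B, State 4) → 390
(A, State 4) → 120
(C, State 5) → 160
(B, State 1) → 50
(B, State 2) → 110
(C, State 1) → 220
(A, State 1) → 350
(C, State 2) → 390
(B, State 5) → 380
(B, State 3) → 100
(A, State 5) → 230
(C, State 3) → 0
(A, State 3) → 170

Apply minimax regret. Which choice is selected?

Column bests: State 1=350, State 2=390, State 3=170, State 4=390, State 5=380.
A regrets: 0, 270, 0, 270, 150 → max 270
B regrets: 300, 280, 70, 0, 0 → max 300
C regrets: 130, 0, 170, 300, 220 → max 300
Smallest max regret = 270 → A.

A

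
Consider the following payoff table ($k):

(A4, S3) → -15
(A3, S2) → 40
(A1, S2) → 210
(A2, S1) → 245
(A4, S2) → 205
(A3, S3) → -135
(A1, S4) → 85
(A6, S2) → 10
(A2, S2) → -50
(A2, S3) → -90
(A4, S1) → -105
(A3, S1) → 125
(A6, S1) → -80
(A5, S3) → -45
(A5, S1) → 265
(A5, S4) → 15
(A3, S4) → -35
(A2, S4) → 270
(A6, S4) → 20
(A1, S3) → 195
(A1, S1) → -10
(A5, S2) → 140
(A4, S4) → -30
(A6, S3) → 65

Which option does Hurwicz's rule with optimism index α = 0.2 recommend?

A1

A1: 0.2·210 + 0.8·(-10) = 34
A2: 0.2·270 + 0.8·(-90) = -18
A3: 0.2·125 + 0.8·(-135) = -83
A4: 0.2·205 + 0.8·(-105) = -43
A5: 0.2·265 + 0.8·(-45) = 17
A6: 0.2·65 + 0.8·(-80) = -51
Highest Hurwicz score = 34 → A1.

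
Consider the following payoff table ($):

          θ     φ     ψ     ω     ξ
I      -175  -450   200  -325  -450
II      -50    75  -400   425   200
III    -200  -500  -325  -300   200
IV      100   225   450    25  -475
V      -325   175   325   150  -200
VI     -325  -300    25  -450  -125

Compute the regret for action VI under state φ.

525

Best payoff under φ is 225.
Regret = 225 − (-300) = 525.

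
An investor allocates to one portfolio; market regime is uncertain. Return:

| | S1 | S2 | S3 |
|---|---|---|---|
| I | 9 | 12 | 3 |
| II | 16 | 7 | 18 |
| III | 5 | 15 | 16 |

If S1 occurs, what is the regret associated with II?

0

Best payoff under S1 is 16.
Regret = 16 − 16 = 0.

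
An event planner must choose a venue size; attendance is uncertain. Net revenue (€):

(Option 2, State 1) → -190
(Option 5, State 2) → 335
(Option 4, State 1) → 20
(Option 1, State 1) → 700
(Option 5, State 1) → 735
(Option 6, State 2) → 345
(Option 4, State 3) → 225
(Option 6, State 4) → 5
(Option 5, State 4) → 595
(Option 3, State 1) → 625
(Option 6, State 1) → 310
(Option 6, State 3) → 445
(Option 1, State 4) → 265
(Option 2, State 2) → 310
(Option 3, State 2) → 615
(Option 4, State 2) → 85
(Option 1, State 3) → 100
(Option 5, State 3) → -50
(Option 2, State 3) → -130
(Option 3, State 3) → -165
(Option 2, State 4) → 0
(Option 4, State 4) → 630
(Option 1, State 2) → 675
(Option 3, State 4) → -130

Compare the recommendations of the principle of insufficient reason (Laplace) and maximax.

laplace → Option 1; maximax → Option 5 (disagree)

Row averages: Option 1=435, Option 2=-2.5, Option 3=236.25, Option 4=240, Option 5=403.75, Option 6=276.25
Highest average = 435 → Option 1.
Row maxima: Option 1=700, Option 2=310, Option 3=625, Option 4=630, Option 5=735, Option 6=445
Best best-case = 735 → Option 5.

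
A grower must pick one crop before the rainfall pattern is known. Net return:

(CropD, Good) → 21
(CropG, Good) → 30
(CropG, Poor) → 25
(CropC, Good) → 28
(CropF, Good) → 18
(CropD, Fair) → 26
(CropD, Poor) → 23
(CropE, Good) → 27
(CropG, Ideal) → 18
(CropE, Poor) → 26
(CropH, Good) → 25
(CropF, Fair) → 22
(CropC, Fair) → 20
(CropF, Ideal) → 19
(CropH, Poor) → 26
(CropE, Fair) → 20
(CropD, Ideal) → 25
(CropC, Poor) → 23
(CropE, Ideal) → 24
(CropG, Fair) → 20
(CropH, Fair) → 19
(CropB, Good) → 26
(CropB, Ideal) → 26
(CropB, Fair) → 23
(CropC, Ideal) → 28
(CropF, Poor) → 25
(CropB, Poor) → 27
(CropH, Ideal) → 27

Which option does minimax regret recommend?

Column bests: Poor=27, Fair=26, Good=30, Ideal=28.
CropH regrets: 1, 7, 5, 1 → max 7
CropB regrets: 0, 3, 4, 2 → max 4
CropE regrets: 1, 6, 3, 4 → max 6
CropF regrets: 2, 4, 12, 9 → max 12
CropG regrets: 2, 6, 0, 10 → max 10
CropC regrets: 4, 6, 2, 0 → max 6
CropD regrets: 4, 0, 9, 3 → max 9
Smallest max regret = 4 → CropB.

CropB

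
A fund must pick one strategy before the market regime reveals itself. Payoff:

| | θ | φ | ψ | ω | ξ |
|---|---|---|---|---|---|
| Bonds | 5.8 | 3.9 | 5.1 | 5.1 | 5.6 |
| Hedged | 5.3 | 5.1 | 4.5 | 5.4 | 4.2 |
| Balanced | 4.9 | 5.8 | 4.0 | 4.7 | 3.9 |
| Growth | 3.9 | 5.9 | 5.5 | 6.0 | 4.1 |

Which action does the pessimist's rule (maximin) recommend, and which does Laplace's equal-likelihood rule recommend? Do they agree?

Row minima: Bonds=3.9, Hedged=4.2, Balanced=3.9, Growth=3.9
Best worst-case = 4.2 → Hedged.
Row averages: Bonds=5.1, Hedged=4.9, Balanced=4.66, Growth=5.08
Highest average = 5.1 → Bonds.

maximin → Hedged; laplace → Bonds (disagree)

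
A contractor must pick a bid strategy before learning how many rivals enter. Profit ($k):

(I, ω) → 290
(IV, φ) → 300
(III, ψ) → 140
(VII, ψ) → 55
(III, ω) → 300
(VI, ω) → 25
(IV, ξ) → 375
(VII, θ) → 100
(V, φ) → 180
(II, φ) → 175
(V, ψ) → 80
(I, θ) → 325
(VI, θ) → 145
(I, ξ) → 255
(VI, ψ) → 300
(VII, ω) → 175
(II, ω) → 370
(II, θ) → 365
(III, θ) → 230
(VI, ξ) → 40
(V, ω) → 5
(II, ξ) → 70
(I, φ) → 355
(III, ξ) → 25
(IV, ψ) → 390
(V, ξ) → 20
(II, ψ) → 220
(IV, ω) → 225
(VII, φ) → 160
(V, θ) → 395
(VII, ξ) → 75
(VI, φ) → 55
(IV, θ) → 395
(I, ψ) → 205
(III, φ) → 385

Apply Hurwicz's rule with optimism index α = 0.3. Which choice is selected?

I: 0.3·355 + 0.7·205 = 250
II: 0.3·370 + 0.7·70 = 160
III: 0.3·385 + 0.7·25 = 133
IV: 0.3·395 + 0.7·225 = 276
V: 0.3·395 + 0.7·5 = 122
VI: 0.3·300 + 0.7·25 = 107.5
VII: 0.3·175 + 0.7·55 = 91
Highest Hurwicz score = 276 → IV.

IV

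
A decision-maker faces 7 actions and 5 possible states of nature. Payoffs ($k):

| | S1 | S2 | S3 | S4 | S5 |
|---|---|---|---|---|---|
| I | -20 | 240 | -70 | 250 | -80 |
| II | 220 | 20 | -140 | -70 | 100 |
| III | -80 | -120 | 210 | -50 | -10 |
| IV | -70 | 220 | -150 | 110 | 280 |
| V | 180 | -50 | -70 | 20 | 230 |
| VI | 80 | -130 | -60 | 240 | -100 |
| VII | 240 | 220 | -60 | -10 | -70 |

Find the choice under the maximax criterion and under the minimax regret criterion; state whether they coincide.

Row maxima: I=250, II=220, III=210, IV=280, V=230, VI=240, VII=240
Best best-case = 280 → IV.
Column bests: S1=240, S2=240, S3=210, S4=250, S5=280.
I regrets: 260, 0, 280, 0, 360 → max 360
II regrets: 20, 220, 350, 320, 180 → max 350
III regrets: 320, 360, 0, 300, 290 → max 360
IV regrets: 310, 20, 360, 140, 0 → max 360
V regrets: 60, 290, 280, 230, 50 → max 290
VI regrets: 160, 370, 270, 10, 380 → max 380
VII regrets: 0, 20, 270, 260, 350 → max 350
Smallest max regret = 290 → V.

maximax → IV; minimax regret → V (disagree)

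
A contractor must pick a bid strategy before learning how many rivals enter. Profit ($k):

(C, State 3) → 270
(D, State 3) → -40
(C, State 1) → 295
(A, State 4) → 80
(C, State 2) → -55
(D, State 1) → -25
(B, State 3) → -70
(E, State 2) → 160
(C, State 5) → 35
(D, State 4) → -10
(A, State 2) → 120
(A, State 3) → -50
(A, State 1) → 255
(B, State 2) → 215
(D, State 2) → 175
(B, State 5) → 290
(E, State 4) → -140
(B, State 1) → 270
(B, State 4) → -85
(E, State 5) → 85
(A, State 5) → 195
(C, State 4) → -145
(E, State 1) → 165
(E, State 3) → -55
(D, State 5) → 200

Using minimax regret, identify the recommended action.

Column bests: State 1=295, State 2=215, State 3=270, State 4=80, State 5=290.
A regrets: 40, 95, 320, 0, 95 → max 320
B regrets: 25, 0, 340, 165, 0 → max 340
C regrets: 0, 270, 0, 225, 255 → max 270
D regrets: 320, 40, 310, 90, 90 → max 320
E regrets: 130, 55, 325, 220, 205 → max 325
Smallest max regret = 270 → C.

C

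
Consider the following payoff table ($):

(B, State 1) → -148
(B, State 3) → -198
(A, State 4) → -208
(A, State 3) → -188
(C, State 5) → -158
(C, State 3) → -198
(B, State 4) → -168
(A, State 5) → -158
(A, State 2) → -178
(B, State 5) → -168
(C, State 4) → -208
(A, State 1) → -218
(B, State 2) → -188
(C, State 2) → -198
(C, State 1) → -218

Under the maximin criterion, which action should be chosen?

Row minima: A=-218, B=-198, C=-218
Best worst-case = -198 → B.

B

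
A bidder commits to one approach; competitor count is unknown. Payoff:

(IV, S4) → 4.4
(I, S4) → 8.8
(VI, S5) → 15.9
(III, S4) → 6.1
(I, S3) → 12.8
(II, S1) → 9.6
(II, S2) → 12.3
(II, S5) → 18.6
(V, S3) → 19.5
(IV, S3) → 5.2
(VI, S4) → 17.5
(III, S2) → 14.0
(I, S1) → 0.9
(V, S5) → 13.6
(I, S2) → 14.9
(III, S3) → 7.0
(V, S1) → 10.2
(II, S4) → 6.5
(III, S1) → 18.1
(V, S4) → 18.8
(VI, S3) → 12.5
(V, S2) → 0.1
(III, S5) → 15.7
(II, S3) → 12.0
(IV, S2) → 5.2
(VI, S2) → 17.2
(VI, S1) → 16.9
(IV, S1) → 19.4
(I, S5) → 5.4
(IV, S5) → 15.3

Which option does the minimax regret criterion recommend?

Column bests: S1=19.4, S2=17.2, S3=19.5, S4=18.8, S5=18.6.
I regrets: 18.5, 2.3, 6.7, 10.0, 13.2 → max 18.5
II regrets: 9.8, 4.9, 7.5, 12.3, 0.0 → max 12.3
III regrets: 1.3, 3.2, 12.5, 12.7, 2.9 → max 12.7
IV regrets: 0.0, 12.0, 14.3, 14.4, 3.3 → max 14.4
V regrets: 9.2, 17.1, 0.0, 0.0, 5.0 → max 17.1
VI regrets: 2.5, 0.0, 7.0, 1.3, 2.7 → max 7.0
Smallest max regret = 7.0 → VI.

VI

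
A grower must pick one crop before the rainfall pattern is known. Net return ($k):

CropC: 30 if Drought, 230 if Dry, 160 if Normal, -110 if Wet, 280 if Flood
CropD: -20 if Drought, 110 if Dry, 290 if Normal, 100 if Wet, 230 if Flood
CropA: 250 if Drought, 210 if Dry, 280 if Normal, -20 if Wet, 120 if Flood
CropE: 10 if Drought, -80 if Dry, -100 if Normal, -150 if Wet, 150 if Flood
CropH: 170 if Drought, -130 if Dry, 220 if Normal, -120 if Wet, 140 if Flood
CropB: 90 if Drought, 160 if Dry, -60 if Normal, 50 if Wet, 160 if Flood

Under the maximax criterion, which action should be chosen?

CropD

Row maxima: CropC=280, CropD=290, CropA=280, CropE=150, CropH=220, CropB=160
Best best-case = 290 → CropD.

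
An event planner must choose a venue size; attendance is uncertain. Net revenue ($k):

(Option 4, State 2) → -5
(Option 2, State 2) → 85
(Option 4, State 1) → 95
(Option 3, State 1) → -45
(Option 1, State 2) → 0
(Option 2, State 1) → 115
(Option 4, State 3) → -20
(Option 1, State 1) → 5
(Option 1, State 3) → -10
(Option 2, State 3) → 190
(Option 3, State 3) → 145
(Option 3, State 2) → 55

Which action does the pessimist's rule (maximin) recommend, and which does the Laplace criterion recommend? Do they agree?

Row minima: Option 1=-10, Option 2=85, Option 3=-45, Option 4=-20
Best worst-case = 85 → Option 2.
Row averages: Option 1=-5/3, Option 2=130, Option 3=155/3, Option 4=70/3
Highest average = 130 → Option 2.

maximin → Option 2; laplace → Option 2 (agree)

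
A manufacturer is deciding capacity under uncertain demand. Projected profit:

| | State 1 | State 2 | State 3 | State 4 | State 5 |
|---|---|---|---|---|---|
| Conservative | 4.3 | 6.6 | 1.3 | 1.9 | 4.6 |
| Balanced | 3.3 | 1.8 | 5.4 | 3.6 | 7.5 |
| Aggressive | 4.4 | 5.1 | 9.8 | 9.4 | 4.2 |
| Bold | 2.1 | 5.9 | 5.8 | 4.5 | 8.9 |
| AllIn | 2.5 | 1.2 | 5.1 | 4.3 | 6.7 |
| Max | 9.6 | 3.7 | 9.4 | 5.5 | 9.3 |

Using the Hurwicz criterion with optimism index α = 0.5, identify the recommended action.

Conservative: 0.5·6.6 + 0.5·1.3 = 3.95
Balanced: 0.5·7.5 + 0.5·1.8 = 4.65
Aggressive: 0.5·9.8 + 0.5·4.2 = 7
Bold: 0.5·8.9 + 0.5·2.1 = 5.5
AllIn: 0.5·6.7 + 0.5·1.2 = 3.95
Max: 0.5·9.6 + 0.5·3.7 = 6.65
Highest Hurwicz score = 7 → Aggressive.

Aggressive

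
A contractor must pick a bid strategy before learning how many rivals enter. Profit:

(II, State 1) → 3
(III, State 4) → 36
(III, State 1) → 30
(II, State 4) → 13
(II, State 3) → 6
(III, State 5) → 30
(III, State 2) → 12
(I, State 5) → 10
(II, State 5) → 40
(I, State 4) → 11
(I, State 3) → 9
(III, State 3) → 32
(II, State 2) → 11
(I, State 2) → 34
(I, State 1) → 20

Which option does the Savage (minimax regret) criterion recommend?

Column bests: State 1=30, State 2=34, State 3=32, State 4=36, State 5=40.
I regrets: 10, 0, 23, 25, 30 → max 30
II regrets: 27, 23, 26, 23, 0 → max 27
III regrets: 0, 22, 0, 0, 10 → max 22
Smallest max regret = 22 → III.

III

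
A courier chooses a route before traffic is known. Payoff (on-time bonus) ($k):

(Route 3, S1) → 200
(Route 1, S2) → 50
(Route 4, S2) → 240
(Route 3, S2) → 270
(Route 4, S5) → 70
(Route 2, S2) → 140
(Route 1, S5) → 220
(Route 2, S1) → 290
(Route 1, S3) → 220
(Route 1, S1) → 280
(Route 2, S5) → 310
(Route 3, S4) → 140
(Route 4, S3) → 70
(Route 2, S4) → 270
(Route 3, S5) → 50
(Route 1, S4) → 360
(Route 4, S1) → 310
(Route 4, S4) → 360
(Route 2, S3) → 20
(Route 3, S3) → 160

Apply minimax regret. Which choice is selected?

Column bests: S1=310, S2=270, S3=220, S4=360, S5=310.
Route 1 regrets: 30, 220, 0, 0, 90 → max 220
Route 2 regrets: 20, 130, 200, 90, 0 → max 200
Route 3 regrets: 110, 0, 60, 220, 260 → max 260
Route 4 regrets: 0, 30, 150, 0, 240 → max 240
Smallest max regret = 200 → Route 2.

Route 2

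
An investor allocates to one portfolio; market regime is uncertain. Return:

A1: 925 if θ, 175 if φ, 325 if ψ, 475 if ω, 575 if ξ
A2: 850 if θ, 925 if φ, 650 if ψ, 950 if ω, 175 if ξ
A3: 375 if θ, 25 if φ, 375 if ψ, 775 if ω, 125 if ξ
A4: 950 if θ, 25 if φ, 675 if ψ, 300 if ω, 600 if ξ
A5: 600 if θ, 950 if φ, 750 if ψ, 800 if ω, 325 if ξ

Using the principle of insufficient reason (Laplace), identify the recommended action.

A2

Row averages: A1=495, A2=710, A3=335, A4=510, A5=685
Highest average = 710 → A2.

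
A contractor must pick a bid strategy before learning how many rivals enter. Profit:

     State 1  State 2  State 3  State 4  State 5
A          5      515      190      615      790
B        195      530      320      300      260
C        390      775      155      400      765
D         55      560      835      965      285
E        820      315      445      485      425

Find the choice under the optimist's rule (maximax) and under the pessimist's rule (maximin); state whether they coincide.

Row maxima: A=790, B=530, C=775, D=965, E=820
Best best-case = 965 → D.
Row minima: A=5, B=195, C=155, D=55, E=315
Best worst-case = 315 → E.

maximax → D; maximin → E (disagree)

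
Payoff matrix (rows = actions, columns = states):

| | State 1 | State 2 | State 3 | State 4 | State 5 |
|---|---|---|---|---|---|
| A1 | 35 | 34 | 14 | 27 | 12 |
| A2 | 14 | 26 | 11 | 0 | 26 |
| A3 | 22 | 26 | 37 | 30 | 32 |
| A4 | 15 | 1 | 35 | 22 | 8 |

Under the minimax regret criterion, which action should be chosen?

A3

Column bests: State 1=35, State 2=34, State 3=37, State 4=30, State 5=32.
A1 regrets: 0, 0, 23, 3, 20 → max 23
A2 regrets: 21, 8, 26, 30, 6 → max 30
A3 regrets: 13, 8, 0, 0, 0 → max 13
A4 regrets: 20, 33, 2, 8, 24 → max 33
Smallest max regret = 13 → A3.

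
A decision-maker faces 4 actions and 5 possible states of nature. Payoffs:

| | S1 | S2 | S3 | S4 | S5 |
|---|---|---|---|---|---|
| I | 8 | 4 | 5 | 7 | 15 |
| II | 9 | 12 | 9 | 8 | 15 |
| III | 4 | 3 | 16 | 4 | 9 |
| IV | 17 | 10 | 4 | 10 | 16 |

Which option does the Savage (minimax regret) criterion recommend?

II

Column bests: S1=17, S2=12, S3=16, S4=10, S5=16.
I regrets: 9, 8, 11, 3, 1 → max 11
II regrets: 8, 0, 7, 2, 1 → max 8
III regrets: 13, 9, 0, 6, 7 → max 13
IV regrets: 0, 2, 12, 0, 0 → max 12
Smallest max regret = 8 → II.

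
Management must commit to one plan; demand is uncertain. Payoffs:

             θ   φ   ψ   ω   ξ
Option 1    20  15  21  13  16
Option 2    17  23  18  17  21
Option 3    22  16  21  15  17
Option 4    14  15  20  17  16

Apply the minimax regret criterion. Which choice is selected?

Column bests: θ=22, φ=23, ψ=21, ω=17, ξ=21.
Option 1 regrets: 2, 8, 0, 4, 5 → max 8
Option 2 regrets: 5, 0, 3, 0, 0 → max 5
Option 3 regrets: 0, 7, 0, 2, 4 → max 7
Option 4 regrets: 8, 8, 1, 0, 5 → max 8
Smallest max regret = 5 → Option 2.

Option 2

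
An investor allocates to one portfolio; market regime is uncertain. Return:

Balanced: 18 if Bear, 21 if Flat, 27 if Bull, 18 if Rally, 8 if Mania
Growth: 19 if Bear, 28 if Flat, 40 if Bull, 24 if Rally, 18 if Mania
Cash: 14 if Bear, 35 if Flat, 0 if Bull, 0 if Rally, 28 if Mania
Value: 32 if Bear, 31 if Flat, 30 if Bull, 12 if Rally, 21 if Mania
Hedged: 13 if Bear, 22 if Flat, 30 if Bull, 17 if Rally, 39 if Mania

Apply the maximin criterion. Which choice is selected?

Row minima: Balanced=8, Growth=18, Cash=0, Value=12, Hedged=13
Best worst-case = 18 → Growth.

Growth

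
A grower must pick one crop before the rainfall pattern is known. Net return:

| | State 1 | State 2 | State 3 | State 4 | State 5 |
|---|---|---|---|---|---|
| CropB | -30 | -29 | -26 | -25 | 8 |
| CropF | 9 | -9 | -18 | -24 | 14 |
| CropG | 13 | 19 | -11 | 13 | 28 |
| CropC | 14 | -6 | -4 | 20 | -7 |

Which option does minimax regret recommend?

CropG

Column bests: State 1=14, State 2=19, State 3=-4, State 4=20, State 5=28.
CropB regrets: 44, 48, 22, 45, 20 → max 48
CropF regrets: 5, 28, 14, 44, 14 → max 44
CropG regrets: 1, 0, 7, 7, 0 → max 7
CropC regrets: 0, 25, 0, 0, 35 → max 35
Smallest max regret = 7 → CropG.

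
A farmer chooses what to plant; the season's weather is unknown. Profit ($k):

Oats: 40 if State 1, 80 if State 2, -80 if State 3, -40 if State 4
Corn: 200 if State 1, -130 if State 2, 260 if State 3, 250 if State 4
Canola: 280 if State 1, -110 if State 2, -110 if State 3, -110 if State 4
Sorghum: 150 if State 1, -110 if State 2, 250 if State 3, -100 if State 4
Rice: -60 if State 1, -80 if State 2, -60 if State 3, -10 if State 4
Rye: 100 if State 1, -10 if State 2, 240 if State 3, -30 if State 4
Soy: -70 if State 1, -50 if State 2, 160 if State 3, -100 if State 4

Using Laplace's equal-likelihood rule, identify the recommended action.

Corn

Row averages: Oats=0, Corn=145, Canola=-12.5, Sorghum=47.5, Rice=-52.5, Rye=75, Soy=-15
Highest average = 145 → Corn.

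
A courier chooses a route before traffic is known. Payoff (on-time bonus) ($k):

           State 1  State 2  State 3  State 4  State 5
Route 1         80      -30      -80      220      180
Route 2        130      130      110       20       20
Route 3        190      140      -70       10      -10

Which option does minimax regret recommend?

Route 1

Column bests: State 1=190, State 2=140, State 3=110, State 4=220, State 5=180.
Route 1 regrets: 110, 170, 190, 0, 0 → max 190
Route 2 regrets: 60, 10, 0, 200, 160 → max 200
Route 3 regrets: 0, 0, 180, 210, 190 → max 210
Smallest max regret = 190 → Route 1.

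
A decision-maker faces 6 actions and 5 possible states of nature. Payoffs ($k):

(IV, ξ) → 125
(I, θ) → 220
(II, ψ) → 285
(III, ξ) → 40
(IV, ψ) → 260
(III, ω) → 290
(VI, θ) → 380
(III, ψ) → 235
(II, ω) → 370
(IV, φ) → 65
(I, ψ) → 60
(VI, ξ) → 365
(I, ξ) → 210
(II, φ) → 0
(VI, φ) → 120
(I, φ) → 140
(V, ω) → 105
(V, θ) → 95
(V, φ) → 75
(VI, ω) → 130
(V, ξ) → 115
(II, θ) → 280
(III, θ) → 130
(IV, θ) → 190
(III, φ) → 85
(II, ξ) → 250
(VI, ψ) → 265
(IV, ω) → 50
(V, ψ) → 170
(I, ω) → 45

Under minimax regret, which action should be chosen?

II

Column bests: θ=380, φ=140, ψ=285, ω=370, ξ=365.
I regrets: 160, 0, 225, 325, 155 → max 325
II regrets: 100, 140, 0, 0, 115 → max 140
III regrets: 250, 55, 50, 80, 325 → max 325
IV regrets: 190, 75, 25, 320, 240 → max 320
V regrets: 285, 65, 115, 265, 250 → max 285
VI regrets: 0, 20, 20, 240, 0 → max 240
Smallest max regret = 140 → II.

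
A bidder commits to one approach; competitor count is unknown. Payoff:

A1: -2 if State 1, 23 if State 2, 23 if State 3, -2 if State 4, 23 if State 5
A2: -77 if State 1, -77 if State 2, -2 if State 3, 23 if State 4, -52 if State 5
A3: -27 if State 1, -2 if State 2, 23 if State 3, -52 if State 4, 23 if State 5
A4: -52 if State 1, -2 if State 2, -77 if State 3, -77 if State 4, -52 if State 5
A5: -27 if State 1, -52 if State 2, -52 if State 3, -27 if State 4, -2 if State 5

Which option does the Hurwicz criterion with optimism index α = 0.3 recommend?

A1: 0.3·23 + 0.7·(-2) = 5.5
A2: 0.3·23 + 0.7·(-77) = -47
A3: 0.3·23 + 0.7·(-52) = -29.5
A4: 0.3·(-2) + 0.7·(-77) = -54.5
A5: 0.3·(-2) + 0.7·(-52) = -37
Highest Hurwicz score = 5.5 → A1.

A1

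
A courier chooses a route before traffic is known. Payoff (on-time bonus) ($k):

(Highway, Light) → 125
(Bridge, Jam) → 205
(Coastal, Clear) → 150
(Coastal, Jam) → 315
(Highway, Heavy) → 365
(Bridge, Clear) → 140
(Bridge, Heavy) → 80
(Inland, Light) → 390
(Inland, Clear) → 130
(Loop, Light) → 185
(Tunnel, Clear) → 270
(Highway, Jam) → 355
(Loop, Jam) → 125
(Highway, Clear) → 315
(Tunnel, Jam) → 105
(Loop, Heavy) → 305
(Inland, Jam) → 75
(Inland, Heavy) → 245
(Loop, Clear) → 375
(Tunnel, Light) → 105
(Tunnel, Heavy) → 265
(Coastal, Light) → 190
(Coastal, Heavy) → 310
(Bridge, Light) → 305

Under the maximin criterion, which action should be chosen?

Coastal

Row minima: Loop=125, Highway=125, Coastal=150, Inland=75, Bridge=80, Tunnel=105
Best worst-case = 150 → Coastal.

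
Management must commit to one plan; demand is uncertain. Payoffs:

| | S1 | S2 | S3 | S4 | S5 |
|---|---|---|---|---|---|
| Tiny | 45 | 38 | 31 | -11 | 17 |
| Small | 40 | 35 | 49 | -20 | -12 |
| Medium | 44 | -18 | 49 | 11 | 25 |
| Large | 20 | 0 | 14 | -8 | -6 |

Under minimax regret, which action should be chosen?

Column bests: S1=45, S2=38, S3=49, S4=11, S5=25.
Tiny regrets: 0, 0, 18, 22, 8 → max 22
Small regrets: 5, 3, 0, 31, 37 → max 37
Medium regrets: 1, 56, 0, 0, 0 → max 56
Large regrets: 25, 38, 35, 19, 31 → max 38
Smallest max regret = 22 → Tiny.

Tiny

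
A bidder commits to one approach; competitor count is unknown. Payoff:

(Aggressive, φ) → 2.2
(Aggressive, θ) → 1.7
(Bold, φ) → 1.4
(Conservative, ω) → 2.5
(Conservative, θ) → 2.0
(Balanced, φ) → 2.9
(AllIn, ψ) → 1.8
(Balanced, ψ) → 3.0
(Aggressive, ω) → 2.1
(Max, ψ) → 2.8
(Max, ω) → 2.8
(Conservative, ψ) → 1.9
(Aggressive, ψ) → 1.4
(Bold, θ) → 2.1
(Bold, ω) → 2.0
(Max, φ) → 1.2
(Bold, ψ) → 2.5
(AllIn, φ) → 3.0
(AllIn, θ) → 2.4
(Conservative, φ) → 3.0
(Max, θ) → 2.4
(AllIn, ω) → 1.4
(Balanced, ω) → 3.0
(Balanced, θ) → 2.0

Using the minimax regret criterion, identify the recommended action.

Column bests: θ=2.4, φ=3.0, ψ=3.0, ω=3.0.
Conservative regrets: 0.4, 0.0, 1.1, 0.5 → max 1.1
Balanced regrets: 0.4, 0.1, 0.0, 0.0 → max 0.4
Aggressive regrets: 0.7, 0.8, 1.6, 0.9 → max 1.6
Bold regrets: 0.3, 1.6, 0.5, 1.0 → max 1.6
AllIn regrets: 0.0, 0.0, 1.2, 1.6 → max 1.6
Max regrets: 0.0, 1.8, 0.2, 0.2 → max 1.8
Smallest max regret = 0.4 → Balanced.

Balanced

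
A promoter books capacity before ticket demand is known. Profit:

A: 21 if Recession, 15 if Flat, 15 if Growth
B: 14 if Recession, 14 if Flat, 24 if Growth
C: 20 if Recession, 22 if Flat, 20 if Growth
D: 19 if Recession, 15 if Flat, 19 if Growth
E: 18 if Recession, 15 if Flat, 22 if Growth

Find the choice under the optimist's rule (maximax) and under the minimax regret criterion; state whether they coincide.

Row maxima: A=21, B=24, C=22, D=19, E=22
Best best-case = 24 → B.
Column bests: Recession=21, Flat=22, Growth=24.
A regrets: 0, 7, 9 → max 9
B regrets: 7, 8, 0 → max 8
C regrets: 1, 0, 4 → max 4
D regrets: 2, 7, 5 → max 7
E regrets: 3, 7, 2 → max 7
Smallest max regret = 4 → C.

maximax → B; minimax regret → C (disagree)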